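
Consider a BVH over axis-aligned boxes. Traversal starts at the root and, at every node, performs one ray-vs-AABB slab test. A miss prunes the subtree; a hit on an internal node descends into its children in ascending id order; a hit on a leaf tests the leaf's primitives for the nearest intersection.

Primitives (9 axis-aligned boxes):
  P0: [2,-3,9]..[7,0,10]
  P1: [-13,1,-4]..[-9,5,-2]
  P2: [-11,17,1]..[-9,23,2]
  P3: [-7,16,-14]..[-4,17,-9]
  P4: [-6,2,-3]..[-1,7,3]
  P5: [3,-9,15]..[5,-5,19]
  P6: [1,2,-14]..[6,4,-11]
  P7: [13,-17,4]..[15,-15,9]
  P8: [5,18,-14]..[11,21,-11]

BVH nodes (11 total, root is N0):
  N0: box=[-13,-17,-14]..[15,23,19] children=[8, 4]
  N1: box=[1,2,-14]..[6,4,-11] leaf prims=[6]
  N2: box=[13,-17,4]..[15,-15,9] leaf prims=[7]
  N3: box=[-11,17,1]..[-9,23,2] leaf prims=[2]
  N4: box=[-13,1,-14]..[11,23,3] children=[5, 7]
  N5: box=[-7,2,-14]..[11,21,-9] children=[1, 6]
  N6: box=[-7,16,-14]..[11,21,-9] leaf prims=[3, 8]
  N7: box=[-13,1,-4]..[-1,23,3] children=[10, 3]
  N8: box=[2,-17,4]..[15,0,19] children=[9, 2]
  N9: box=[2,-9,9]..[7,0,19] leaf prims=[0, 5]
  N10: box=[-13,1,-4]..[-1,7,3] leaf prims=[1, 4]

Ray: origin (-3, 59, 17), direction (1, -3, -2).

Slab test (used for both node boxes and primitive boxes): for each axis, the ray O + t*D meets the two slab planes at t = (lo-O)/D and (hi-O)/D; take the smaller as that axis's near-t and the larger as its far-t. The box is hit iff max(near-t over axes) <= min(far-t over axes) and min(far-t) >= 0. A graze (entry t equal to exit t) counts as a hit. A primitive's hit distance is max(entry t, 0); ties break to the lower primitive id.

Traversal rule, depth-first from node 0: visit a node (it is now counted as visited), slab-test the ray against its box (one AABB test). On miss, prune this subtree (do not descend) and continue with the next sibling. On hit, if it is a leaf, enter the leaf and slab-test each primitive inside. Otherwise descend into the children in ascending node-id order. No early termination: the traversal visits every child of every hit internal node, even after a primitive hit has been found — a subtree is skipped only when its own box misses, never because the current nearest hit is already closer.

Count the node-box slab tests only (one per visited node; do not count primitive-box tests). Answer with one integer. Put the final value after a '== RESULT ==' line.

Traverse from the root:
N0 x:[-10,18] y:[12,76/3] z:[-1,31/2] -> hit [12,31/2], descend [4, 8]
  N4 x:[-10,14] y:[12,58/3] z:[7,31/2] -> hit [12,14], descend [5, 7]
    N5 x:[-4,14] y:[38/3,19] z:[13,31/2] -> hit [13,14], descend [1, 6]
      N1 x:[4,9] y:[55/3,19] z:[14,31/2] -> miss, prune
      N6 x:[-4,14] y:[38/3,43/3] z:[13,31/2] -> hit [13,14] leaf, test {P3(miss), P8(miss)}
    N7 x:[-10,2] y:[12,58/3] z:[7,21/2] -> miss, prune
  N8 x:[5,18] y:[59/3,76/3] z:[-1,13/2] -> miss, prune

Summary -> nodes [0, 4, 5, 1, 6, 7, 8]; box-tests=7; leaf-entries=1; first=miss

== RESULT ==
7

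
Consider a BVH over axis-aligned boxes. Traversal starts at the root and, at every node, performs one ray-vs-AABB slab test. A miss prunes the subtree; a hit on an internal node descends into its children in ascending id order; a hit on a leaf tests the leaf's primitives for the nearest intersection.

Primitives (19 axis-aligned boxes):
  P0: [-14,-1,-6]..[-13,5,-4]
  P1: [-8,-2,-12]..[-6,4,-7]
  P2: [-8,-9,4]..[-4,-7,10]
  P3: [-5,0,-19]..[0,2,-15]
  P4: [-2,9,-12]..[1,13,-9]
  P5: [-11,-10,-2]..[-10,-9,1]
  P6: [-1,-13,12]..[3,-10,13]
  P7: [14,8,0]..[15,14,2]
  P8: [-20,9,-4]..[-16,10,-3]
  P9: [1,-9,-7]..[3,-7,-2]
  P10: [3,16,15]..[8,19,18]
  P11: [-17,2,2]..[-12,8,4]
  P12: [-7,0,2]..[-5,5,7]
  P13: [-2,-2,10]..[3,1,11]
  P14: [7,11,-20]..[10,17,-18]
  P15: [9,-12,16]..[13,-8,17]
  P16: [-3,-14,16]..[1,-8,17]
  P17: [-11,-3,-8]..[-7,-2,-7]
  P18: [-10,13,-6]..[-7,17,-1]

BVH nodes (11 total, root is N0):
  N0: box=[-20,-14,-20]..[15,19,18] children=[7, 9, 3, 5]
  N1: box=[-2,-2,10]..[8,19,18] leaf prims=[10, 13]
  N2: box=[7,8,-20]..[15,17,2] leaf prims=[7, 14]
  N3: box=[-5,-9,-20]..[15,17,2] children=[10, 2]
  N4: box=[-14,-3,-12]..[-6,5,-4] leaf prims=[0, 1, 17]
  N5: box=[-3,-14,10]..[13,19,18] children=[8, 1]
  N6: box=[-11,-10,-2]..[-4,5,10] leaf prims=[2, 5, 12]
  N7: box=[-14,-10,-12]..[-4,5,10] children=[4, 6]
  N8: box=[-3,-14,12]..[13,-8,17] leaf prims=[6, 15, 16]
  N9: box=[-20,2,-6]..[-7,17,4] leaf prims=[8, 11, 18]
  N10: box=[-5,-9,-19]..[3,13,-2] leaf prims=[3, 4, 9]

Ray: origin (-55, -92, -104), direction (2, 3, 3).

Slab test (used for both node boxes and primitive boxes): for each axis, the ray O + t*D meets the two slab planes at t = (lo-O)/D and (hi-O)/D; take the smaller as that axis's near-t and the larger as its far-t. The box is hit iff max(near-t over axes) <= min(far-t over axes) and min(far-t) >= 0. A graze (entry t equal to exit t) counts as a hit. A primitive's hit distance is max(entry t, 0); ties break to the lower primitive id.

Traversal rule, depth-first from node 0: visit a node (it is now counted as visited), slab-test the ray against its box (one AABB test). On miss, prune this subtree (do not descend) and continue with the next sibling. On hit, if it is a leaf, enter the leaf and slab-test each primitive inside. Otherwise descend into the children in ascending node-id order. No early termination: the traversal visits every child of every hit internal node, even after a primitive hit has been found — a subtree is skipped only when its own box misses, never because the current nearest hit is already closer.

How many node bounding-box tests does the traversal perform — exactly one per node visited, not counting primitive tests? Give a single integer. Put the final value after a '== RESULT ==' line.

Walk:
N0 x:[35/2,35] y:[26,37] z:[28,122/3] -> hit [28,35], descend [3, 5, 7, 9]
  N3 x:[25,35] y:[83/3,109/3] z:[28,106/3] -> hit [28,35], descend [2, 10]
    N2 x:[31,35] y:[100/3,109/3] z:[28,106/3] -> hit [100/3,35] leaf, test {P7@t=104/3, P14(miss)}
    N10 x:[25,29] y:[83/3,35] z:[85/3,34] -> hit [85/3,29] leaf, test {P3(miss), P4(miss), P9(miss)}
  N5 x:[26,34] y:[26,37] z:[38,122/3] -> miss, prune
  N7 x:[41/2,51/2] y:[82/3,97/3] z:[92/3,38] -> miss, prune
  N9 x:[35/2,24] y:[94/3,109/3] z:[98/3,36] -> miss, prune

7 AABB tests over nodes [0, 3, 2, 10, 5, 7, 9]; 2 leaves entered; closest P7.

== RESULT ==
7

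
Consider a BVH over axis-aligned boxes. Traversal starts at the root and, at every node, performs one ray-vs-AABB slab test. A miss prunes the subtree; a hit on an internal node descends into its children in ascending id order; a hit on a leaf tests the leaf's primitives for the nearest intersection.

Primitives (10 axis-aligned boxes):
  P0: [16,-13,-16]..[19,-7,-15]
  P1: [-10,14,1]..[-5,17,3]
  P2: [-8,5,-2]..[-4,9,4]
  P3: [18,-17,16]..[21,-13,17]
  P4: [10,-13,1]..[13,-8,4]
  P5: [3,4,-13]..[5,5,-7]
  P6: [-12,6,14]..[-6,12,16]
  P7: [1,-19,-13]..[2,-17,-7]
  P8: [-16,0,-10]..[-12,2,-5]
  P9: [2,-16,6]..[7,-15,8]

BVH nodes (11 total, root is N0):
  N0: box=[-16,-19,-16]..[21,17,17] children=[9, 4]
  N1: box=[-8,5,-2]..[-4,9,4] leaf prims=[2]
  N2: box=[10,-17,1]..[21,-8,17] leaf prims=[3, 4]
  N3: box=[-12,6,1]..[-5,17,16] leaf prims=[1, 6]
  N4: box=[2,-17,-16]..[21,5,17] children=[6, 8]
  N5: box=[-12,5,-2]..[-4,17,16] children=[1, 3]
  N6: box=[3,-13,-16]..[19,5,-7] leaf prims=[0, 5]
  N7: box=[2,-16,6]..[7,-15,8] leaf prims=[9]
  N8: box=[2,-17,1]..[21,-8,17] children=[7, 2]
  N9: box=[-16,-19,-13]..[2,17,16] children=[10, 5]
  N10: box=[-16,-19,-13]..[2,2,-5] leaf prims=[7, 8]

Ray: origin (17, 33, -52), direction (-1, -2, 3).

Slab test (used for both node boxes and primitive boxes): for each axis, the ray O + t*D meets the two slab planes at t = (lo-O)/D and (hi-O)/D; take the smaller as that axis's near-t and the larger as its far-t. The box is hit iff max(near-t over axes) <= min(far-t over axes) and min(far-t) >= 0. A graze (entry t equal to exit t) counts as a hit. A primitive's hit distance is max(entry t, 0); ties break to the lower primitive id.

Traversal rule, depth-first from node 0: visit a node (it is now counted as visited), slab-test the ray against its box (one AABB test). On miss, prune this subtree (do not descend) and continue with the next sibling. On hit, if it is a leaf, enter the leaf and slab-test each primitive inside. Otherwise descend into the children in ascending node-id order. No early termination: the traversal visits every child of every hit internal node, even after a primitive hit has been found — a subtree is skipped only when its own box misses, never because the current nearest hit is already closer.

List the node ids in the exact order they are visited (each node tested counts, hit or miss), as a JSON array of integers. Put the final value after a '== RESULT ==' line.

Traverse from the root:
N0 x:[-4,33] y:[8,26] z:[12,23] -> hit [12,23], descend [4, 9]
  N4 x:[-4,15] y:[14,25] z:[12,23] -> hit [14,15], descend [6, 8]
    N6 x:[-2,14] y:[14,23] z:[12,15] -> hit [14,14] leaf, test {P0(miss), P5@t=14}
    N8 x:[-4,15] y:[41/2,25] z:[53/3,23] -> miss, prune
  N9 x:[15,33] y:[8,26] z:[13,68/3] -> hit [15,68/3], descend [5, 10]
    N5 x:[21,29] y:[8,14] z:[50/3,68/3] -> miss, prune
    N10 x:[15,33] y:[31/2,26] z:[13,47/3] -> hit [31/2,47/3] leaf, test {P7(miss), P8(miss)}

Visited [0, 4, 6, 8, 9, 5, 10]. Tests: 7 box, 2 leaf. Nearest: P5.

== RESULT ==
[0, 4, 6, 8, 9, 5, 10]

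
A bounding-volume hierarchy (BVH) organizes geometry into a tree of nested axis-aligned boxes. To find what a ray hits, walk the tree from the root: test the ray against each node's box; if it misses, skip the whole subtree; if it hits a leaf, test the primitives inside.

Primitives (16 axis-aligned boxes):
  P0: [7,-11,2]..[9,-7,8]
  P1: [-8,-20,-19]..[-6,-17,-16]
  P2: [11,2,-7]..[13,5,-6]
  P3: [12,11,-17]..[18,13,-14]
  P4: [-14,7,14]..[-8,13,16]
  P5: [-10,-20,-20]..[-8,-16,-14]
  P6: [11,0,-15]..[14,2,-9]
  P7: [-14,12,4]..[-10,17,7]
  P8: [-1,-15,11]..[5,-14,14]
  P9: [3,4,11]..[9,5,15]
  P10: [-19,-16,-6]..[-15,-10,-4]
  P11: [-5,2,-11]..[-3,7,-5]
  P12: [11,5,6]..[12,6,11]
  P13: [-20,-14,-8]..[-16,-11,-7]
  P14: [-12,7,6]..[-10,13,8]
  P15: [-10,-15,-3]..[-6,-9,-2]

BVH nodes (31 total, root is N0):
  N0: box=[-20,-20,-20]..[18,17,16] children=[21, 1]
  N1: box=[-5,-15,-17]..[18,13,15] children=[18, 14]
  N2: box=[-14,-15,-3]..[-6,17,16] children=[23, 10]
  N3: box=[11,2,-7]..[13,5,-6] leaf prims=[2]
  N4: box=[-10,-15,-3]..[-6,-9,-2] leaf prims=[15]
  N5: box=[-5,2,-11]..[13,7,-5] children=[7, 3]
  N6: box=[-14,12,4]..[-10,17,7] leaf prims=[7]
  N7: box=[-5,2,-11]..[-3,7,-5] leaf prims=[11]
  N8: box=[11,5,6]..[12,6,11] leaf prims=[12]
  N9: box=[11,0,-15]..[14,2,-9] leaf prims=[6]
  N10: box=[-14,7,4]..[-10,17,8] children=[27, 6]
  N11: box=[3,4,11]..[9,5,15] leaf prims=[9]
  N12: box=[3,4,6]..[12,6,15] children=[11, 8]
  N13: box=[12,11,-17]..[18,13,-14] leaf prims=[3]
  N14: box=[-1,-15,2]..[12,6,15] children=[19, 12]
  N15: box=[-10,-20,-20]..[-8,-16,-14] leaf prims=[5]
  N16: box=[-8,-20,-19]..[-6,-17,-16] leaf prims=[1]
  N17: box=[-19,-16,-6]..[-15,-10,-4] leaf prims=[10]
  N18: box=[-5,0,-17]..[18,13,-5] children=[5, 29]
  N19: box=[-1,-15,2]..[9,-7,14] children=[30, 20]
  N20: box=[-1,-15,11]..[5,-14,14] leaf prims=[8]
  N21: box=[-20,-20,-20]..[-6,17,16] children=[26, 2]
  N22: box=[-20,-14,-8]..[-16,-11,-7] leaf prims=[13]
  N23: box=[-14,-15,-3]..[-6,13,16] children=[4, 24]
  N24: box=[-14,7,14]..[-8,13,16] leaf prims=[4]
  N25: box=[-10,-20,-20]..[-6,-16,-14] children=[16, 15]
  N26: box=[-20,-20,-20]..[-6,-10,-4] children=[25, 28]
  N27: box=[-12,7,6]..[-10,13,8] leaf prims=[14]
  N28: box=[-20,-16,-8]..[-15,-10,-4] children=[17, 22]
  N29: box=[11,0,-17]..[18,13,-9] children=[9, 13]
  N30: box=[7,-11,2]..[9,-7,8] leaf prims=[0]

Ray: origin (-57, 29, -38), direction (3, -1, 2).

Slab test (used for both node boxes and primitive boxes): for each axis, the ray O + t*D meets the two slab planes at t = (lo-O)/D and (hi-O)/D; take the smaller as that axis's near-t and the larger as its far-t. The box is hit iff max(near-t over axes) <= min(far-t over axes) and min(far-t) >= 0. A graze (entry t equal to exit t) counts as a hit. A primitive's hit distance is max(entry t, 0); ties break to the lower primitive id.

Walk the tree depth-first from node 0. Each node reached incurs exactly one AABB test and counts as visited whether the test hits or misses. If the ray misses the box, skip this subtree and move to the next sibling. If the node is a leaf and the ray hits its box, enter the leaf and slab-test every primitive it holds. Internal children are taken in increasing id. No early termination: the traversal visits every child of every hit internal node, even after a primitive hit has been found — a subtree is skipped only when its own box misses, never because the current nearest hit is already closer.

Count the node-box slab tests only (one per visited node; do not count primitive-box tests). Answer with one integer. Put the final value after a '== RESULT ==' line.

Walk:
N0 x:[37/3,25] y:[12,49] z:[9,27] -> hit [37/3,25], descend [1, 21]
  N1 x:[52/3,25] y:[16,44] z:[21/2,53/2] -> hit [52/3,25], descend [14, 18]
    N14 x:[56/3,23] y:[23,44] z:[20,53/2] -> hit [23,23], descend [12, 19]
      N12 x:[20,23] y:[23,25] z:[22,53/2] -> hit [23,23], descend [8, 11]
        N8 x:[68/3,23] y:[23,24] z:[22,49/2] -> hit [23,23] leaf, test {P12@t=23}
        N11 x:[20,22] y:[24,25] z:[49/2,53/2] -> miss, prune
      N19 x:[56/3,22] y:[36,44] z:[20,26] -> miss, prune
    N18 x:[52/3,25] y:[16,29] z:[21/2,33/2] -> miss, prune
  N21 x:[37/3,17] y:[12,49] z:[9,27] -> hit [37/3,17], descend [2, 26]
    N2 x:[43/3,17] y:[12,44] z:[35/2,27] -> miss, prune
    N26 x:[37/3,17] y:[39,49] z:[9,17] -> miss, prune

Visited [0, 1, 14, 12, 8, 11, 19, 18, 21, 2, 26]. Tests: 11 box, 1 leaf. Nearest: P12.

== RESULT ==
11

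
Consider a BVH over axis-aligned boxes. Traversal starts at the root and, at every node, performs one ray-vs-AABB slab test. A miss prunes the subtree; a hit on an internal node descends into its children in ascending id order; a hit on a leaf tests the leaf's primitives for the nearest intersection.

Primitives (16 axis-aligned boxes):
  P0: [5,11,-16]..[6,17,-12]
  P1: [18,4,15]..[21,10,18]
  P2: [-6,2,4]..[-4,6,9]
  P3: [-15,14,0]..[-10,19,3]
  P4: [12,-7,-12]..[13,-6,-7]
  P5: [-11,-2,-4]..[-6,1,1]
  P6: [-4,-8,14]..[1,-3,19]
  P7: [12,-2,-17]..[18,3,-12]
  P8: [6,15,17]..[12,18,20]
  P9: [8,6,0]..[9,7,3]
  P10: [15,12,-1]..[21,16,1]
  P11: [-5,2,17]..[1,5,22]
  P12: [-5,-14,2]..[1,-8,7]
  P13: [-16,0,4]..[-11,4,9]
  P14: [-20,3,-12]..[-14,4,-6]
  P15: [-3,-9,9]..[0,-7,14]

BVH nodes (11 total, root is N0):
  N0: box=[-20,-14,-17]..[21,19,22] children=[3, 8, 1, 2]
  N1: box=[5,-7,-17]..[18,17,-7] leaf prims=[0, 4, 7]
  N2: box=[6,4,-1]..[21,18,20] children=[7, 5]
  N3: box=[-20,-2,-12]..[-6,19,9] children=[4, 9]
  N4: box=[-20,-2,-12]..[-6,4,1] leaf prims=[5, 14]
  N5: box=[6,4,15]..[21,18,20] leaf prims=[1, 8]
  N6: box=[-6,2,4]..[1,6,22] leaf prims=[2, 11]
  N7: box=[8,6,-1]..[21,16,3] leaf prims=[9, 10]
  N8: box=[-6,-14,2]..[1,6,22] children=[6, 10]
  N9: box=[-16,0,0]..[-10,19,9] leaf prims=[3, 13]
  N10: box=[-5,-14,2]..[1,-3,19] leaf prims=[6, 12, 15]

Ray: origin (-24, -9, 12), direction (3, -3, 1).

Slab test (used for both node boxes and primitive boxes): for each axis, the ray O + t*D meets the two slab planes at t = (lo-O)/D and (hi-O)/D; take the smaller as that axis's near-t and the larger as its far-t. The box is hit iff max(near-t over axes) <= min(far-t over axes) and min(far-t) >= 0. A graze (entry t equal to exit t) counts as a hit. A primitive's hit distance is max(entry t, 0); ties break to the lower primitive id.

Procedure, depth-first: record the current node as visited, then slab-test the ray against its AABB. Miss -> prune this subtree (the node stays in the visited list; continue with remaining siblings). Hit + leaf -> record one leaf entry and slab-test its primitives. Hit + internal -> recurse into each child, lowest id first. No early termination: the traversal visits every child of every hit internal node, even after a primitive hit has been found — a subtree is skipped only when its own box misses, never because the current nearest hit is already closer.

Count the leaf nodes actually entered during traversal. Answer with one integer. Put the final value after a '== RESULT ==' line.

Trace the traversal:
N0 x:[4/3,15] y:[-28/3,5/3] z:[-29,10] -> hit [4/3,5/3], descend [1, 2, 3, 8]
  N1 x:[29/3,14] y:[-26/3,-2/3] z:[-29,-19] -> miss, prune
  N2 x:[10,15] y:[-9,-13/3] z:[-13,8] -> miss, prune
  N3 x:[4/3,6] y:[-28/3,-7/3] z:[-24,-3] -> miss, prune
  N8 x:[6,25/3] y:[-5,5/3] z:[-10,10] -> miss, prune

Visited [0, 1, 2, 3, 8]. Tests: 5 box, 0 leaf. Nearest: miss.

== RESULT ==
0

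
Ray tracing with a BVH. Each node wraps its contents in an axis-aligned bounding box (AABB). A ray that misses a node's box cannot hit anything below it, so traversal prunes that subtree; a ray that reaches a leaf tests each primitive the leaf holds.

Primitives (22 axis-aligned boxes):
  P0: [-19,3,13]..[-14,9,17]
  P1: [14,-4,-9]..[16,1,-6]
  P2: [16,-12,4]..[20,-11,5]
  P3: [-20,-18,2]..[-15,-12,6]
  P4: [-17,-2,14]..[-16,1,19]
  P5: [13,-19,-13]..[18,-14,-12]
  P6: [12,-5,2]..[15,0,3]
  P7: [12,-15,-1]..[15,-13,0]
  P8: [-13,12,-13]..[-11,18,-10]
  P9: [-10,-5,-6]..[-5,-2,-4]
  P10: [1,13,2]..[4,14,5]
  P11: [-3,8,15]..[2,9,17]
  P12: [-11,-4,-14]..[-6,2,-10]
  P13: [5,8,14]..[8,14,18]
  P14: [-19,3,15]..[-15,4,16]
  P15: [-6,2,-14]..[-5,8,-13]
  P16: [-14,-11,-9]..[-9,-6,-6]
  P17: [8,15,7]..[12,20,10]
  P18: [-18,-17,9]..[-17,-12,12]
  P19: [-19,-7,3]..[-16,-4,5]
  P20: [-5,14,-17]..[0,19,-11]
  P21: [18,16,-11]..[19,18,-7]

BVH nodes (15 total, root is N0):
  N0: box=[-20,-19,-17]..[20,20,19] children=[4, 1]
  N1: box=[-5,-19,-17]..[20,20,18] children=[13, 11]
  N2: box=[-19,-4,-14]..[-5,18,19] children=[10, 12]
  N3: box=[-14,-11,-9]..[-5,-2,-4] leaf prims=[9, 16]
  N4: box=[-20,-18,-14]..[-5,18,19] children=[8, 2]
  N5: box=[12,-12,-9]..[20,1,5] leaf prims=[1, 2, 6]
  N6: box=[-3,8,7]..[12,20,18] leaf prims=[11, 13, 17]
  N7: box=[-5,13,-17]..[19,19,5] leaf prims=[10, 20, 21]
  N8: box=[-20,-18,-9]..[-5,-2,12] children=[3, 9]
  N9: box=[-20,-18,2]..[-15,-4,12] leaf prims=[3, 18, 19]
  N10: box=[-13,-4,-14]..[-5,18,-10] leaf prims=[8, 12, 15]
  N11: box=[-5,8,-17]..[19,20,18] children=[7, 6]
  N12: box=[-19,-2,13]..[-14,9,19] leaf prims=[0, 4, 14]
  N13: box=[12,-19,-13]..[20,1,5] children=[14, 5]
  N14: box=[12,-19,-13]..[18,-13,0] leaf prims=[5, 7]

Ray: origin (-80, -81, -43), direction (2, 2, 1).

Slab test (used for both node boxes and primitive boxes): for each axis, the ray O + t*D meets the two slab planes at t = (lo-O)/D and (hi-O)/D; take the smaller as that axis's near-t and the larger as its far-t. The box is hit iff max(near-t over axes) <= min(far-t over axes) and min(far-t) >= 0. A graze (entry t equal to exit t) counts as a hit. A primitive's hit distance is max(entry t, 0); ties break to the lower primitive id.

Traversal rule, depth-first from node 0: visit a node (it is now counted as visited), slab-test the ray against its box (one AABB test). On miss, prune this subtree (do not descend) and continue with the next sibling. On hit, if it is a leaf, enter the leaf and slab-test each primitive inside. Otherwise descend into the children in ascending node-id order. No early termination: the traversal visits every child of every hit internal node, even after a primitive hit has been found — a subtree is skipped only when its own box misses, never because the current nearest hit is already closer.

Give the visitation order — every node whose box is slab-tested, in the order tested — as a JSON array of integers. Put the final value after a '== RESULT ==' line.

Trace the traversal:
N0 x:[30,50] y:[31,101/2] z:[26,62] -> hit [31,50], descend [1, 4]
  N1 x:[75/2,50] y:[31,101/2] z:[26,61] -> hit [75/2,50], descend [11, 13]
    N11 x:[75/2,99/2] y:[89/2,101/2] z:[26,61] -> hit [89/2,99/2], descend [6, 7]
      N6 x:[77/2,46] y:[89/2,101/2] z:[50,61] -> miss, prune
      N7 x:[75/2,99/2] y:[47,50] z:[26,48] -> hit [47,48] leaf, test {P10(miss), P20(miss), P21(miss)}
    N13 x:[46,50] y:[31,41] z:[30,48] -> miss, prune
  N4 x:[30,75/2] y:[63/2,99/2] z:[29,62] -> hit [63/2,75/2], descend [2, 8]
    N2 x:[61/2,75/2] y:[77/2,99/2] z:[29,62] -> miss, prune
    N8 x:[30,75/2] y:[63/2,79/2] z:[34,55] -> hit [34,75/2], descend [3, 9]
      N3 x:[33,75/2] y:[35,79/2] z:[34,39] -> hit [35,75/2] leaf, test {P9(miss), P16@t=35}
      N9 x:[30,65/2] y:[63/2,77/2] z:[45,55] -> miss, prune

Summary -> nodes [0, 1, 11, 6, 7, 13, 4, 2, 8, 3, 9]; box-tests=11; leaf-entries=2; first=P16

== RESULT ==
[0, 1, 11, 6, 7, 13, 4, 2, 8, 3, 9]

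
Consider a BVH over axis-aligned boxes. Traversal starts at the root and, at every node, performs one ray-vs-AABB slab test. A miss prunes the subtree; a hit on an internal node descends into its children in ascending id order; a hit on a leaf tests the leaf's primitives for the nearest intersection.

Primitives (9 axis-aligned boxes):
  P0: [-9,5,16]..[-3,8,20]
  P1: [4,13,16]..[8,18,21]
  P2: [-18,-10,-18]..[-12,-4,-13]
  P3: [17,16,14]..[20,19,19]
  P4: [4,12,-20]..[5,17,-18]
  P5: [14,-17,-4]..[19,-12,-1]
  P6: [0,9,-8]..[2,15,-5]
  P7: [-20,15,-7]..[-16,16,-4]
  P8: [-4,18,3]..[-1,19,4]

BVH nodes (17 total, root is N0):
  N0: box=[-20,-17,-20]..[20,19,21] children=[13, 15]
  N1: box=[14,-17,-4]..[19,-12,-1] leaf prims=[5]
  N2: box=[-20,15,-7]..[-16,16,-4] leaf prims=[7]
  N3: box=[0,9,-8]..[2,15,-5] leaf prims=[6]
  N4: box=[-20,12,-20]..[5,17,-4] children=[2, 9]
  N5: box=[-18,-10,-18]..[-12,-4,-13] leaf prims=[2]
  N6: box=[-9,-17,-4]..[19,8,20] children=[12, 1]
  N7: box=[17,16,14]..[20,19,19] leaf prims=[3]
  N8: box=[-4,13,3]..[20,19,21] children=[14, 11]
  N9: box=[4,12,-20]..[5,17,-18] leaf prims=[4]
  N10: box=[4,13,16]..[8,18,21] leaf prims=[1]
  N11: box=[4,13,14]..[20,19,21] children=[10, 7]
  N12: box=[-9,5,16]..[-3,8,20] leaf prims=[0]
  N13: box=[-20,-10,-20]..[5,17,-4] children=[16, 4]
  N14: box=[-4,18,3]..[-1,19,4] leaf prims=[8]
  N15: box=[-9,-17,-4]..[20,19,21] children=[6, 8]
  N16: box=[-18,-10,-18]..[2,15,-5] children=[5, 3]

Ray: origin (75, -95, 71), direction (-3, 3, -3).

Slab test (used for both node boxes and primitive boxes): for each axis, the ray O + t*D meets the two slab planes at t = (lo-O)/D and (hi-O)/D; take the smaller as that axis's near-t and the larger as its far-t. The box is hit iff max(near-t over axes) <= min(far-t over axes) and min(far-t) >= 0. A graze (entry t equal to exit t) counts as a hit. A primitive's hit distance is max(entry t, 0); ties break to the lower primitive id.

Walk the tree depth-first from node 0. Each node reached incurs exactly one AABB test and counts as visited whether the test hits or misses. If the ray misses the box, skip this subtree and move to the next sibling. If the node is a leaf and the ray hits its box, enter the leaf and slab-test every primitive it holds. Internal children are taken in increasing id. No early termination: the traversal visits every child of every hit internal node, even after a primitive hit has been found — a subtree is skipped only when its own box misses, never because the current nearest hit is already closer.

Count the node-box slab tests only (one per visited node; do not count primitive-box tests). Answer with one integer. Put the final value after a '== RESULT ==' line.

Traverse from the root:
N0 x:[55/3,95/3] y:[26,38] z:[50/3,91/3] -> hit [26,91/3], descend [13, 15]
  N13 x:[70/3,95/3] y:[85/3,112/3] z:[25,91/3] -> hit [85/3,91/3], descend [4, 16]
    N4 x:[70/3,95/3] y:[107/3,112/3] z:[25,91/3] -> miss, prune
    N16 x:[73/3,31] y:[85/3,110/3] z:[76/3,89/3] -> hit [85/3,89/3], descend [3, 5]
      N3 x:[73/3,25] y:[104/3,110/3] z:[76/3,79/3] -> miss, prune
      N5 x:[29,31] y:[85/3,91/3] z:[28,89/3] -> hit [29,89/3] leaf, test {P2@t=29}
  N15 x:[55/3,28] y:[26,38] z:[50/3,25] -> miss, prune

Summary -> nodes [0, 13, 4, 16, 3, 5, 15]; box-tests=7; leaf-entries=1; first=P2

== RESULT ==
7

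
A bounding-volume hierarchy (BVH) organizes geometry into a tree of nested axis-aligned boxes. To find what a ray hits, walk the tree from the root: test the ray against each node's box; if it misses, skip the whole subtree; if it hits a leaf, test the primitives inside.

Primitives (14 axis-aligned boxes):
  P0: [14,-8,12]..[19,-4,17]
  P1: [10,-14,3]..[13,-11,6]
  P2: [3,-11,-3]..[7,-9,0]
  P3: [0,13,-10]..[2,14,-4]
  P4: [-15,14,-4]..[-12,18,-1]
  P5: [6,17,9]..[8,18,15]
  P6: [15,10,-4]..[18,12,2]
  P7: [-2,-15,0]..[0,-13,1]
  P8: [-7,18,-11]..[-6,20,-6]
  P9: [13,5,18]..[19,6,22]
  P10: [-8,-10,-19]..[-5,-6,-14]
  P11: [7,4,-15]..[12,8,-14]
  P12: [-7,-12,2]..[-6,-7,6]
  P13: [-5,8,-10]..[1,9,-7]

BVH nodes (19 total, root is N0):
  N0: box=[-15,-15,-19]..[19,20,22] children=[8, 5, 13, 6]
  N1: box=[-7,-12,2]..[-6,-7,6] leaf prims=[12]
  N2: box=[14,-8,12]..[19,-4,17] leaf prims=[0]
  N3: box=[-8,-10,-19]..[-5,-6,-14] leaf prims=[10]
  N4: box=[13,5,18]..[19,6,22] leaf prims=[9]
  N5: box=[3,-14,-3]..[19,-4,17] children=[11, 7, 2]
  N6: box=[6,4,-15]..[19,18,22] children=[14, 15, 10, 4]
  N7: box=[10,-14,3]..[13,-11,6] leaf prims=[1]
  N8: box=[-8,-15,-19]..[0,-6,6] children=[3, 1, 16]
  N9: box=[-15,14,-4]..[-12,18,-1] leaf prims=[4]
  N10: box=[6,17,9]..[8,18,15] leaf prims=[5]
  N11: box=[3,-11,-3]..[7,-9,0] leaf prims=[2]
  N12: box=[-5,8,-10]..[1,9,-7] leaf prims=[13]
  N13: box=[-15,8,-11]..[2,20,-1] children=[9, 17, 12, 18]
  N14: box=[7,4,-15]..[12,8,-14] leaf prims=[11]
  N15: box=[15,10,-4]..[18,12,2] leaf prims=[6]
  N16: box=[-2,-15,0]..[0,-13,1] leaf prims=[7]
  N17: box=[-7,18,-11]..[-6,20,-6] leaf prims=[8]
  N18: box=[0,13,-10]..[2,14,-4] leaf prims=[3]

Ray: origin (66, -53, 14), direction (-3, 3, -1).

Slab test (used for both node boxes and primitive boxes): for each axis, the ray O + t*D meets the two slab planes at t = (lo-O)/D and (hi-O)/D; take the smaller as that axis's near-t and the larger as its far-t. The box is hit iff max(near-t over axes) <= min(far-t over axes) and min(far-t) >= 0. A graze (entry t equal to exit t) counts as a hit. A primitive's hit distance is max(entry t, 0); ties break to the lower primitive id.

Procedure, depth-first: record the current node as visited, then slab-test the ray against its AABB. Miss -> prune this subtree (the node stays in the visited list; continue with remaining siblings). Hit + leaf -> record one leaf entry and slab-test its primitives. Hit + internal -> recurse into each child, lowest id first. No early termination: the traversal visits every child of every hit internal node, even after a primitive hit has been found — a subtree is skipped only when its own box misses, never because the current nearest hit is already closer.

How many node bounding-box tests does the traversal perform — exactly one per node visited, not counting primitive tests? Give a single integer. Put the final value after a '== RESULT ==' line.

Traverse from the root:
N0 x:[47/3,27] y:[38/3,73/3] z:[-8,33] -> hit [47/3,73/3], descend [5, 6, 8, 13]
  N5 x:[47/3,21] y:[13,49/3] z:[-3,17] -> hit [47/3,49/3], descend [2, 7, 11]
    N2 x:[47/3,52/3] y:[15,49/3] z:[-3,2] -> miss, prune
    N7 x:[53/3,56/3] y:[13,14] z:[8,11] -> miss, prune
    N11 x:[59/3,21] y:[14,44/3] z:[14,17] -> miss, prune
  N6 x:[47/3,20] y:[19,71/3] z:[-8,29] -> hit [19,20], descend [4, 10, 14, 15]
    N4 x:[47/3,53/3] y:[58/3,59/3] z:[-8,-4] -> miss, prune
    N10 x:[58/3,20] y:[70/3,71/3] z:[-1,5] -> miss, prune
    N14 x:[18,59/3] y:[19,61/3] z:[28,29] -> miss, prune
    N15 x:[16,17] y:[21,65/3] z:[12,18] -> miss, prune
  N8 x:[22,74/3] y:[38/3,47/3] z:[8,33] -> miss, prune
  N13 x:[64/3,27] y:[61/3,73/3] z:[15,25] -> hit [64/3,73/3], descend [9, 12, 17, 18]
    N9 x:[26,27] y:[67/3,71/3] z:[15,18] -> miss, prune
    N12 x:[65/3,71/3] y:[61/3,62/3] z:[21,24] -> miss, prune
    N17 x:[24,73/3] y:[71/3,73/3] z:[20,25] -> hit [24,73/3] leaf, test {P8@t=24}
    N18 x:[64/3,22] y:[22,67/3] z:[18,24] -> hit [22,22] leaf, test {P3@t=22}

order=[0, 5, 2, 7, 11, 6, 4, 10, 14, 15, 8, 13, 9, 12, 17, 18]  |boxes|=16  |leaves|=2  hit=P3

== RESULT ==
16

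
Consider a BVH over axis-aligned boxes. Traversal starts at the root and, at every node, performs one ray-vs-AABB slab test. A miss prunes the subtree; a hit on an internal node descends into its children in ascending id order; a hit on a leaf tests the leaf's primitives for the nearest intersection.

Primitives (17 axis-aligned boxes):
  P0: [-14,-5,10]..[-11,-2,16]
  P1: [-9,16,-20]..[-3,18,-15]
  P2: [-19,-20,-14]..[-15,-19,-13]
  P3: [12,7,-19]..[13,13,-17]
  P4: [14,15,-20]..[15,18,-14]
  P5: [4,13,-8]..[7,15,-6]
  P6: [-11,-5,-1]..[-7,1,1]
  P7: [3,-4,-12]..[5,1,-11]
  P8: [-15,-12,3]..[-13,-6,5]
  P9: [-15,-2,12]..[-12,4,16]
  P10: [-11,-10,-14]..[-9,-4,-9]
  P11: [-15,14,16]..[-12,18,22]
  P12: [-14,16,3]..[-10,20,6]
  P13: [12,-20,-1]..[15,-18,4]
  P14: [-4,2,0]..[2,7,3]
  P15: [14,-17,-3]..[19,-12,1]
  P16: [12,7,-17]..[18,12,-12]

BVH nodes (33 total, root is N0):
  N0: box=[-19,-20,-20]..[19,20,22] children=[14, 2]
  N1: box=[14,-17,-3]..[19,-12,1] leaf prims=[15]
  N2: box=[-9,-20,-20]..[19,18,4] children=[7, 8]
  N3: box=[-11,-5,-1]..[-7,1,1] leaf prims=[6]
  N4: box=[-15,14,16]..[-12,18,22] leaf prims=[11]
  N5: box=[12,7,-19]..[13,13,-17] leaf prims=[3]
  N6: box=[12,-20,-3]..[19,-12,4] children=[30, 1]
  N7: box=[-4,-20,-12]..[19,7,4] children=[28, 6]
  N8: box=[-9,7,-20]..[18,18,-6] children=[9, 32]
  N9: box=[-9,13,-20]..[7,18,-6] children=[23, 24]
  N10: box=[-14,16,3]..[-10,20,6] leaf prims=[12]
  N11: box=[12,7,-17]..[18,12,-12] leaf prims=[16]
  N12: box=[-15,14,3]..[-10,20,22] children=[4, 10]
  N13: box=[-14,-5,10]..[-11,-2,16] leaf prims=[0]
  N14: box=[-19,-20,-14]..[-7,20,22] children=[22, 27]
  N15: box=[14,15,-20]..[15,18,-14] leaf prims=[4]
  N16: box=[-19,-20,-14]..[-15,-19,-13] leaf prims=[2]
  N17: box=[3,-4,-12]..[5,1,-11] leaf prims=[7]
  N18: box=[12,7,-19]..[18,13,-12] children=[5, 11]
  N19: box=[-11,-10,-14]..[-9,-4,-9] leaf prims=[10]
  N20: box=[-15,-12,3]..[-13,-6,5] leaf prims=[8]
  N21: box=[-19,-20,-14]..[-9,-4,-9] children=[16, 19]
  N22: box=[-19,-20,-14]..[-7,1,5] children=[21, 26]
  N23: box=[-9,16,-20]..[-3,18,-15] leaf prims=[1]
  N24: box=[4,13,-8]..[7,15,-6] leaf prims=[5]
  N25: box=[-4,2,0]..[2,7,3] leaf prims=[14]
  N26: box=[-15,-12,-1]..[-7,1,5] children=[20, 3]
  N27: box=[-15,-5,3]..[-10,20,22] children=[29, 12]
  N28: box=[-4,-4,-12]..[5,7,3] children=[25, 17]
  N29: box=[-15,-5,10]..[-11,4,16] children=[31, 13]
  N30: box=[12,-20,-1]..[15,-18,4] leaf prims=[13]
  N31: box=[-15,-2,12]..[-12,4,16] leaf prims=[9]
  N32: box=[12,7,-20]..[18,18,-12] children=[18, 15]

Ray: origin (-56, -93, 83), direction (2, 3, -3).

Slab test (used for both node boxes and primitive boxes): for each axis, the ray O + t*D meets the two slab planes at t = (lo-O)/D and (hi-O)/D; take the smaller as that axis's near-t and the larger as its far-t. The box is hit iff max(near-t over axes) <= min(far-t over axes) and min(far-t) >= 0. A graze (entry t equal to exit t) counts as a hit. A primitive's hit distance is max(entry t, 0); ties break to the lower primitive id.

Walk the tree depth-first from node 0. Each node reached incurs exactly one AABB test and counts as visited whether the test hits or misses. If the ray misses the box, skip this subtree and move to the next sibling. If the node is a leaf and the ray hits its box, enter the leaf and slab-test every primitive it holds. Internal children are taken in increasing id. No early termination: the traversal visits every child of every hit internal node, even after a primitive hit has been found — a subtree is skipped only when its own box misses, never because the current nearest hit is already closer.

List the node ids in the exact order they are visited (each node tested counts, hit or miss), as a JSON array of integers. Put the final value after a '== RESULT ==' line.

Trace the traversal:
N0 x:[37/2,75/2] y:[73/3,113/3] z:[61/3,103/3] -> hit [73/3,103/3], descend [2, 14]
  N2 x:[47/2,75/2] y:[73/3,37] z:[79/3,103/3] -> hit [79/3,103/3], descend [7, 8]
    N7 x:[26,75/2] y:[73/3,100/3] z:[79/3,95/3] -> hit [79/3,95/3], descend [6, 28]
      N6 x:[34,75/2] y:[73/3,27] z:[79/3,86/3] -> miss, prune
      N28 x:[26,61/2] y:[89/3,100/3] z:[80/3,95/3] -> hit [89/3,61/2], descend [17, 25]
        N17 x:[59/2,61/2] y:[89/3,94/3] z:[94/3,95/3] -> miss, prune
        N25 x:[26,29] y:[95/3,100/3] z:[80/3,83/3] -> miss, prune
    N8 x:[47/2,37] y:[100/3,37] z:[89/3,103/3] -> hit [100/3,103/3], descend [9, 32]
      N9 x:[47/2,63/2] y:[106/3,37] z:[89/3,103/3] -> miss, prune
      N32 x:[34,37] y:[100/3,37] z:[95/3,103/3] -> hit [34,103/3], descend [15, 18]
        N15 x:[35,71/2] y:[36,37] z:[97/3,103/3] -> miss, prune
        N18 x:[34,37] y:[100/3,106/3] z:[95/3,34] -> hit [34,34], descend [5, 11]
          N5 x:[34,69/2] y:[100/3,106/3] z:[100/3,34] -> hit [34,34] leaf, test {P3@t=34}
          N11 x:[34,37] y:[100/3,35] z:[95/3,100/3] -> miss, prune
  N14 x:[37/2,49/2] y:[73/3,113/3] z:[61/3,97/3] -> hit [73/3,49/2], descend [22, 27]
    N22 x:[37/2,49/2] y:[73/3,94/3] z:[26,97/3] -> miss, prune
    N27 x:[41/2,23] y:[88/3,113/3] z:[61/3,80/3] -> miss, prune

Visited [0, 2, 7, 6, 28, 17, 25, 8, 9, 32, 15, 18, 5, 11, 14, 22, 27]. Tests: 17 box, 1 leaf. Nearest: P3.

== RESULT ==
[0, 2, 7, 6, 28, 17, 25, 8, 9, 32, 15, 18, 5, 11, 14, 22, 27]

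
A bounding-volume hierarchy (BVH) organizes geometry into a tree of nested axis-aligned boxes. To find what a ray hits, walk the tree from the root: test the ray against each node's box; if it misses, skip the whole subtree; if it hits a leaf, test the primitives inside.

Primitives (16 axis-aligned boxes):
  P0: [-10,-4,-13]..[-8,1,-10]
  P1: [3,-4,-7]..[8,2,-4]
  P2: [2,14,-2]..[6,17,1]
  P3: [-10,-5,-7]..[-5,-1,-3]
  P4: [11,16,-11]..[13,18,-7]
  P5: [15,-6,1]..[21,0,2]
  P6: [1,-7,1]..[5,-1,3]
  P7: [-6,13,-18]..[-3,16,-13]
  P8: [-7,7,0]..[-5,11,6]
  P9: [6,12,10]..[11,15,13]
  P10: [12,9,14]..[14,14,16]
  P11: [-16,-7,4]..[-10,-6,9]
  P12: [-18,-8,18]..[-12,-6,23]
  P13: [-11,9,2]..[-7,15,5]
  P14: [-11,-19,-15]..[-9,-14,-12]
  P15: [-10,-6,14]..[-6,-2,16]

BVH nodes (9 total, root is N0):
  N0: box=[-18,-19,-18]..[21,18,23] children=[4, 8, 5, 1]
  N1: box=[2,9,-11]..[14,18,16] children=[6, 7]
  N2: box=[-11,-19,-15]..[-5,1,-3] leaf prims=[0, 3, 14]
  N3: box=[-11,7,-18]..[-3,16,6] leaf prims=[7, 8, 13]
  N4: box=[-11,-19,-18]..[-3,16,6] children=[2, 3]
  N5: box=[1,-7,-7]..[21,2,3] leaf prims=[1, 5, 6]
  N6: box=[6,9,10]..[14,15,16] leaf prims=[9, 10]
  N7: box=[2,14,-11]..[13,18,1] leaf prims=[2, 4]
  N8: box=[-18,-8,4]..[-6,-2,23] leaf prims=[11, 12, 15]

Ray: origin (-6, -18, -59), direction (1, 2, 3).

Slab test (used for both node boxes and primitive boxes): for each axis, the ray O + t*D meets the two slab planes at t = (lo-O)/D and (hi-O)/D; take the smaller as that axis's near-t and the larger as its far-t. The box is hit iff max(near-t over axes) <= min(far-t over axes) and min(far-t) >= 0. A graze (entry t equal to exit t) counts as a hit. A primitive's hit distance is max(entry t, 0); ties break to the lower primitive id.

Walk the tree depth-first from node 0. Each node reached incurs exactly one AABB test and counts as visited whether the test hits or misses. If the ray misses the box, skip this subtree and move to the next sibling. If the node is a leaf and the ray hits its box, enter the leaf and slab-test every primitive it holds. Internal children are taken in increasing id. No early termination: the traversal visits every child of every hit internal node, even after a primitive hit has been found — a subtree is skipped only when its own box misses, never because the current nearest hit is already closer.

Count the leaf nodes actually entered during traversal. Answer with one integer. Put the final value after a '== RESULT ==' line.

Traverse from the root:
N0 x:[-12,27] y:[-1/2,18] z:[41/3,82/3] -> hit [41/3,18], descend [1, 4, 5, 8]
  N1 x:[8,20] y:[27/2,18] z:[16,25] -> hit [16,18], descend [6, 7]
    N6 x:[12,20] y:[27/2,33/2] z:[23,25] -> miss, prune
    N7 x:[8,19] y:[16,18] z:[16,20] -> hit [16,18] leaf, test {P2(miss), P4@t=17}
  N4 x:[-5,3] y:[-1/2,17] z:[41/3,65/3] -> miss, prune
  N5 x:[7,27] y:[11/2,10] z:[52/3,62/3] -> miss, prune
  N8 x:[-12,0] y:[5,8] z:[21,82/3] -> miss, prune

order=[0, 1, 6, 7, 4, 5, 8]  |boxes|=7  |leaves|=1  hit=P4

== RESULT ==
1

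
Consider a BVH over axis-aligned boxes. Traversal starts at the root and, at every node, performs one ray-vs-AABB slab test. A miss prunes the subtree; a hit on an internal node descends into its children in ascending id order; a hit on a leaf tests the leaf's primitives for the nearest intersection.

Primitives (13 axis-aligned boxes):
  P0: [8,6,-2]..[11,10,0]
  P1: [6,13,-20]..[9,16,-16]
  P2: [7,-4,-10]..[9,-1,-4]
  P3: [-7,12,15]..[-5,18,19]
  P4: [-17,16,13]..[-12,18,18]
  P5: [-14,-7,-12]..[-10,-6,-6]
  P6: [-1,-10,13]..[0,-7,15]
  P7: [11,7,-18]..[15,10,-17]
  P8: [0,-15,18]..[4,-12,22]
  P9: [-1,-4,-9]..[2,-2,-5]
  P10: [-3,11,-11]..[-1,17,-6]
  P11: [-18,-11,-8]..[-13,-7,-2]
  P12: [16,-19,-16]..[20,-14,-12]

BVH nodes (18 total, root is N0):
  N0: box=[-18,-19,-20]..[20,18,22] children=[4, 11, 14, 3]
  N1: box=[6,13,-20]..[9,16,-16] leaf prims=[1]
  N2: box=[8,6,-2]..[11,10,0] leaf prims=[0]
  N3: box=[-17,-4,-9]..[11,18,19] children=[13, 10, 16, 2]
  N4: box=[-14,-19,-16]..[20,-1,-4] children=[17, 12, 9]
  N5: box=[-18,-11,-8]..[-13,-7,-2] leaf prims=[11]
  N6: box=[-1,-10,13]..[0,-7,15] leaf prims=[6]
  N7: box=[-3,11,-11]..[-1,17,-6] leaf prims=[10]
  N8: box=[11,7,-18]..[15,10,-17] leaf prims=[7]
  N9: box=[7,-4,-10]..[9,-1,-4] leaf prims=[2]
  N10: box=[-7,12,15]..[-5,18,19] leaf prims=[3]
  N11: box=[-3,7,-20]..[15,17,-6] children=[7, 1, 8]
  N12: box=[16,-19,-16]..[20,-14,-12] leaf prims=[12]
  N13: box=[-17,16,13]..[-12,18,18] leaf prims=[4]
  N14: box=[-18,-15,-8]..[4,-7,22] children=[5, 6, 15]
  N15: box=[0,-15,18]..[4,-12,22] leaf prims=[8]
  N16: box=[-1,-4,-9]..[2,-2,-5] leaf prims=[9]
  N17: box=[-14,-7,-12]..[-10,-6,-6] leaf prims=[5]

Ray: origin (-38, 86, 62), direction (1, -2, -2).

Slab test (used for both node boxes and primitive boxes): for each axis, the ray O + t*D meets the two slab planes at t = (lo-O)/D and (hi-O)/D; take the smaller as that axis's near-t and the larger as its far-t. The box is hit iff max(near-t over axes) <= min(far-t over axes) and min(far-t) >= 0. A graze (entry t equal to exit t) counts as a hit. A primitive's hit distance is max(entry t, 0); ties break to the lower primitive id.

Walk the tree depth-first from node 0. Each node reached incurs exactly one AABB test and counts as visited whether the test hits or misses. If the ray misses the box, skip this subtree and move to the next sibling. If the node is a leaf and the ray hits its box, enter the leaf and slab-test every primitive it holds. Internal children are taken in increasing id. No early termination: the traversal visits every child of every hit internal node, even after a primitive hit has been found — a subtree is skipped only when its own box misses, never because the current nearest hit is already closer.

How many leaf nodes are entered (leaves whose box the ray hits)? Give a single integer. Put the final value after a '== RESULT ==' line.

Trace the traversal:
N0 x:[20,58] y:[34,105/2] z:[20,41] -> hit [34,41], descend [3, 4, 11, 14]
  N3 x:[21,49] y:[34,45] z:[43/2,71/2] -> hit [34,71/2], descend [2, 10, 13, 16]
    N2 x:[46,49] y:[38,40] z:[31,32] -> miss, prune
    N10 x:[31,33] y:[34,37] z:[43/2,47/2] -> miss, prune
    N13 x:[21,26] y:[34,35] z:[22,49/2] -> miss, prune
    N16 x:[37,40] y:[44,45] z:[67/2,71/2] -> miss, prune
  N4 x:[24,58] y:[87/2,105/2] z:[33,39] -> miss, prune
  N11 x:[35,53] y:[69/2,79/2] z:[34,41] -> hit [35,79/2], descend [1, 7, 8]
    N1 x:[44,47] y:[35,73/2] z:[39,41] -> miss, prune
    N7 x:[35,37] y:[69/2,75/2] z:[34,73/2] -> hit [35,73/2] leaf, test {P10@t=35}
    N8 x:[49,53] y:[38,79/2] z:[79/2,40] -> miss, prune
  N14 x:[20,42] y:[93/2,101/2] z:[20,35] -> miss, prune

Visited [0, 3, 2, 10, 13, 16, 4, 11, 1, 7, 8, 14]. Tests: 12 box, 1 leaf. Nearest: P10.

== RESULT ==
1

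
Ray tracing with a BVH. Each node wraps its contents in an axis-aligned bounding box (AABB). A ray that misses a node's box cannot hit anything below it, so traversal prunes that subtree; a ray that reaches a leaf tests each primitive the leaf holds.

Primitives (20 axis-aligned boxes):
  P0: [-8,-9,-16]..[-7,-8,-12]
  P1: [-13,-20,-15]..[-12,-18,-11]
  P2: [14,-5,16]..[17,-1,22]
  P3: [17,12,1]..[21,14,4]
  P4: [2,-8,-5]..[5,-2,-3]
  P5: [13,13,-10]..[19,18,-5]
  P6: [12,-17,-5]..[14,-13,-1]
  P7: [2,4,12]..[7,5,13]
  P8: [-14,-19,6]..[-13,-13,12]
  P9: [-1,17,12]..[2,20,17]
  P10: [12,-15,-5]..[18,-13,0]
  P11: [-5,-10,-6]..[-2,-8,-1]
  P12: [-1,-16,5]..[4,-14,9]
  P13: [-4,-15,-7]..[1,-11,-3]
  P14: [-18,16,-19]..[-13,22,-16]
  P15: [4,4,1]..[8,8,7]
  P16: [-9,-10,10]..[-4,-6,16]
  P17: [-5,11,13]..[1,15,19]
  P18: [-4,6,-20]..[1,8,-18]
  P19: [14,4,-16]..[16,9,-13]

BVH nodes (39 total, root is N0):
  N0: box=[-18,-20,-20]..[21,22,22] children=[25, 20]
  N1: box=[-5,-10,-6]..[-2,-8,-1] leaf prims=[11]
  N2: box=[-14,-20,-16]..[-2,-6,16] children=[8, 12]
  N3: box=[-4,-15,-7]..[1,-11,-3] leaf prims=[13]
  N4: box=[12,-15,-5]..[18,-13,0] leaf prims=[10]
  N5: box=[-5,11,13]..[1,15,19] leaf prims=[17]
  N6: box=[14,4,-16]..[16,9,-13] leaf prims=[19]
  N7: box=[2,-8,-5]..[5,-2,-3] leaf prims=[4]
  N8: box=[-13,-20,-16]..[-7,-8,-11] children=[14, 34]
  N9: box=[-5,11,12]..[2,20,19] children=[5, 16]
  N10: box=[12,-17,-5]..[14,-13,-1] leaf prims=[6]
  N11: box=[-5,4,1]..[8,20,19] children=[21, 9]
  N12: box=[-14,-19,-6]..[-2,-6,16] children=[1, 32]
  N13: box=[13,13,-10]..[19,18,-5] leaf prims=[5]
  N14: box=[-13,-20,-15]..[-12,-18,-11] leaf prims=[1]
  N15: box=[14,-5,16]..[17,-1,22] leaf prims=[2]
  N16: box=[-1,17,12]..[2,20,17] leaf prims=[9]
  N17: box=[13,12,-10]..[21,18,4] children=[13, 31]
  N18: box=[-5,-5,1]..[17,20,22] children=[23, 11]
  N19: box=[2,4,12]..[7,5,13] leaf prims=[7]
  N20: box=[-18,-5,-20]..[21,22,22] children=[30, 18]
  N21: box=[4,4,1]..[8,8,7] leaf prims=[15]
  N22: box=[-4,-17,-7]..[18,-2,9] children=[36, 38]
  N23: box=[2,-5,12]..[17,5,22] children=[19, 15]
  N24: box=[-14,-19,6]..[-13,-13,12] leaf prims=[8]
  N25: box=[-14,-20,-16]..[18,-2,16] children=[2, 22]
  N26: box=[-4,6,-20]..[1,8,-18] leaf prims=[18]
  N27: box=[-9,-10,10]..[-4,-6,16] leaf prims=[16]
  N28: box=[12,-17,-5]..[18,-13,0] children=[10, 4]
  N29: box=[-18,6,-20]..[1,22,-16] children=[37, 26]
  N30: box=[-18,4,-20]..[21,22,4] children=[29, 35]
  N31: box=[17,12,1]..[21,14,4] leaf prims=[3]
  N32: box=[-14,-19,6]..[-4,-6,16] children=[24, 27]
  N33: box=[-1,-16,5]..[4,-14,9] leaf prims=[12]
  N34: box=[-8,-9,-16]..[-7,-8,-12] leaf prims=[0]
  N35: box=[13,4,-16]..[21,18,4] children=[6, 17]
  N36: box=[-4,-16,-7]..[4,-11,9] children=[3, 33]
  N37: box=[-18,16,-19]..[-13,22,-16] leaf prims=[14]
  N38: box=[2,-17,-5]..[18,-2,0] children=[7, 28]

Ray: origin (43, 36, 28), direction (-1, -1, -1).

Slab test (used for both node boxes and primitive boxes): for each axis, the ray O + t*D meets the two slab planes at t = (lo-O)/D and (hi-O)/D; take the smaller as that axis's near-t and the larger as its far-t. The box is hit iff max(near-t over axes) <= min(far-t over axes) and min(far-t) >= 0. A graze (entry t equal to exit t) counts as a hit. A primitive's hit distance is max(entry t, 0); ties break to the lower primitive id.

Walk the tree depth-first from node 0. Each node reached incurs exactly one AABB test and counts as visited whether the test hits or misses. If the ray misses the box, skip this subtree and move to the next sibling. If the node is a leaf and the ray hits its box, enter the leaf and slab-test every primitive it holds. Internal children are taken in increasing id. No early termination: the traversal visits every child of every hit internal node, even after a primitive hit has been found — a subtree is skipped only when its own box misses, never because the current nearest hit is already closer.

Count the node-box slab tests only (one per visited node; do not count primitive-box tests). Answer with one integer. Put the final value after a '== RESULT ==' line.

Traverse from the root:
N0 x:[22,61] y:[14,56] z:[6,48] -> hit [22,48], descend [20, 25]
  N20 x:[22,61] y:[14,41] z:[6,48] -> hit [22,41], descend [18, 30]
    N18 x:[26,48] y:[16,41] z:[6,27] -> hit [26,27], descend [11, 23]
      N11 x:[35,48] y:[16,32] z:[9,27] -> miss, prune
      N23 x:[26,41] y:[31,41] z:[6,16] -> miss, prune
    N30 x:[22,61] y:[14,32] z:[24,48] -> hit [24,32], descend [29, 35]
      N29 x:[42,61] y:[14,30] z:[44,48] -> miss, prune
      N35 x:[22,30] y:[18,32] z:[24,44] -> hit [24,30], descend [6, 17]
        N6 x:[27,29] y:[27,32] z:[41,44] -> miss, prune
        N17 x:[22,30] y:[18,24] z:[24,38] -> hit [24,24], descend [13, 31]
          N13 x:[24,30] y:[18,23] z:[33,38] -> miss, prune
          N31 x:[22,26] y:[22,24] z:[24,27] -> hit [24,24] leaf, test {P3@t=24}
  N25 x:[25,57] y:[38,56] z:[12,44] -> hit [38,44], descend [2, 22]
    N2 x:[45,57] y:[42,56] z:[12,44] -> miss, prune
    N22 x:[25,47] y:[38,53] z:[19,35] -> miss, prune

15 AABB tests over nodes [0, 20, 18, 11, 23, 30, 29, 35, 6, 17, 13, 31, 25, 2, 22]; 1 leaf entered; closest P3.

== RESULT ==
15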